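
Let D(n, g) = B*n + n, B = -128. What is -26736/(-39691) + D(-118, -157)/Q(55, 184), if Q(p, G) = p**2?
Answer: 675685726/120065275 ≈ 5.6277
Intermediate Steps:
D(n, g) = -127*n (D(n, g) = -128*n + n = -127*n)
-26736/(-39691) + D(-118, -157)/Q(55, 184) = -26736/(-39691) + (-127*(-118))/(55**2) = -26736*(-1/39691) + 14986/3025 = 26736/39691 + 14986*(1/3025) = 26736/39691 + 14986/3025 = 675685726/120065275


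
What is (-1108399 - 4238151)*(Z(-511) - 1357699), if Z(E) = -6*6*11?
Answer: 7261122822250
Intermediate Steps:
Z(E) = -396 (Z(E) = -36*11 = -396)
(-1108399 - 4238151)*(Z(-511) - 1357699) = (-1108399 - 4238151)*(-396 - 1357699) = -5346550*(-1358095) = 7261122822250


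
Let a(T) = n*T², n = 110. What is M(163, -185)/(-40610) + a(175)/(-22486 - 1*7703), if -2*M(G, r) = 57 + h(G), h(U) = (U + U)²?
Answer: -270399788063/2451950580 ≈ -110.28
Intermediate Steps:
h(U) = 4*U² (h(U) = (2*U)² = 4*U²)
M(G, r) = -57/2 - 2*G² (M(G, r) = -(57 + 4*G²)/2 = -57/2 - 2*G²)
a(T) = 110*T²
M(163, -185)/(-40610) + a(175)/(-22486 - 1*7703) = (-57/2 - 2*163²)/(-40610) + (110*175²)/(-22486 - 1*7703) = (-57/2 - 2*26569)*(-1/40610) + (110*30625)/(-22486 - 7703) = (-57/2 - 53138)*(-1/40610) + 3368750/(-30189) = -106333/2*(-1/40610) + 3368750*(-1/30189) = 106333/81220 - 3368750/30189 = -270399788063/2451950580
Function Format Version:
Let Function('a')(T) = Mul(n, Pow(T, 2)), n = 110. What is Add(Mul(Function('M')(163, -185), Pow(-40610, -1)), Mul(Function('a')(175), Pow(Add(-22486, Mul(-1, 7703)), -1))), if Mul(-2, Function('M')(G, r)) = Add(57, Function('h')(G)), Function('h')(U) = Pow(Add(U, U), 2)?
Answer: Rational(-270399788063, 2451950580) ≈ -110.28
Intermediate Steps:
Function('h')(U) = Mul(4, Pow(U, 2)) (Function('h')(U) = Pow(Mul(2, U), 2) = Mul(4, Pow(U, 2)))
Function('M')(G, r) = Add(Rational(-57, 2), Mul(-2, Pow(G, 2))) (Function('M')(G, r) = Mul(Rational(-1, 2), Add(57, Mul(4, Pow(G, 2)))) = Add(Rational(-57, 2), Mul(-2, Pow(G, 2))))
Function('a')(T) = Mul(110, Pow(T, 2))
Add(Mul(Function('M')(163, -185), Pow(-40610, -1)), Mul(Function('a')(175), Pow(Add(-22486, Mul(-1, 7703)), -1))) = Add(Mul(Add(Rational(-57, 2), Mul(-2, Pow(163, 2))), Pow(-40610, -1)), Mul(Mul(110, Pow(175, 2)), Pow(Add(-22486, Mul(-1, 7703)), -1))) = Add(Mul(Add(Rational(-57, 2), Mul(-2, 26569)), Rational(-1, 40610)), Mul(Mul(110, 30625), Pow(Add(-22486, -7703), -1))) = Add(Mul(Add(Rational(-57, 2), -53138), Rational(-1, 40610)), Mul(3368750, Pow(-30189, -1))) = Add(Mul(Rational(-106333, 2), Rational(-1, 40610)), Mul(3368750, Rational(-1, 30189))) = Add(Rational(106333, 81220), Rational(-3368750, 30189)) = Rational(-270399788063, 2451950580)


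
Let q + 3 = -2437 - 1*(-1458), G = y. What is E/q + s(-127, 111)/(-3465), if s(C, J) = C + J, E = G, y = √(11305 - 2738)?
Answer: 16/3465 - √8567/982 ≈ -0.089637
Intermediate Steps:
y = √8567 ≈ 92.558
G = √8567 ≈ 92.558
E = √8567 ≈ 92.558
q = -982 (q = -3 + (-2437 - 1*(-1458)) = -3 + (-2437 + 1458) = -3 - 979 = -982)
E/q + s(-127, 111)/(-3465) = √8567/(-982) + (-127 + 111)/(-3465) = √8567*(-1/982) - 16*(-1/3465) = -√8567/982 + 16/3465 = 16/3465 - √8567/982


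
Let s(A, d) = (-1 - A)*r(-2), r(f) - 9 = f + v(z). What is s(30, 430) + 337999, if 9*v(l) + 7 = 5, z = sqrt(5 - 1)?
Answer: 3040100/9 ≈ 3.3779e+5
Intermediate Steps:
z = 2 (z = sqrt(4) = 2)
v(l) = -2/9 (v(l) = -7/9 + (1/9)*5 = -7/9 + 5/9 = -2/9)
r(f) = 79/9 + f (r(f) = 9 + (f - 2/9) = 9 + (-2/9 + f) = 79/9 + f)
s(A, d) = -61/9 - 61*A/9 (s(A, d) = (-1 - A)*(79/9 - 2) = (-1 - A)*(61/9) = -61/9 - 61*A/9)
s(30, 430) + 337999 = (-61/9 - 61/9*30) + 337999 = (-61/9 - 610/3) + 337999 = -1891/9 + 337999 = 3040100/9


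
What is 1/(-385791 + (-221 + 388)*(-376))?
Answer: -1/448583 ≈ -2.2292e-6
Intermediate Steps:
1/(-385791 + (-221 + 388)*(-376)) = 1/(-385791 + 167*(-376)) = 1/(-385791 - 62792) = 1/(-448583) = -1/448583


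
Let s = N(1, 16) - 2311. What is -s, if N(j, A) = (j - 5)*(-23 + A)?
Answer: 2283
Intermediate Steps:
N(j, A) = (-23 + A)*(-5 + j) (N(j, A) = (-5 + j)*(-23 + A) = (-23 + A)*(-5 + j))
s = -2283 (s = (115 - 23*1 - 5*16 + 16*1) - 2311 = (115 - 23 - 80 + 16) - 2311 = 28 - 2311 = -2283)
-s = -1*(-2283) = 2283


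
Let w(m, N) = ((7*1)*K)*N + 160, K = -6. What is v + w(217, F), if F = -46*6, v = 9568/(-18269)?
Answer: 214687720/18269 ≈ 11751.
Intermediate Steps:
v = -9568/18269 (v = 9568*(-1/18269) = -9568/18269 ≈ -0.52373)
F = -276
w(m, N) = 160 - 42*N (w(m, N) = ((7*1)*(-6))*N + 160 = (7*(-6))*N + 160 = -42*N + 160 = 160 - 42*N)
v + w(217, F) = -9568/18269 + (160 - 42*(-276)) = -9568/18269 + (160 + 11592) = -9568/18269 + 11752 = 214687720/18269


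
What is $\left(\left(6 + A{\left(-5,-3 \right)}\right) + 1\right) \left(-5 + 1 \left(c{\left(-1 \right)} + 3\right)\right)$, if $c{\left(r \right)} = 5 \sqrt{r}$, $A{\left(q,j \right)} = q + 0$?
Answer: $-4 + 10 i \approx -4.0 + 10.0 i$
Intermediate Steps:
$A{\left(q,j \right)} = q$
$\left(\left(6 + A{\left(-5,-3 \right)}\right) + 1\right) \left(-5 + 1 \left(c{\left(-1 \right)} + 3\right)\right) = \left(\left(6 - 5\right) + 1\right) \left(-5 + 1 \left(5 \sqrt{-1} + 3\right)\right) = \left(1 + 1\right) \left(-5 + 1 \left(5 i + 3\right)\right) = 2 \left(-5 + 1 \left(3 + 5 i\right)\right) = 2 \left(-5 + \left(3 + 5 i\right)\right) = 2 \left(-2 + 5 i\right) = -4 + 10 i$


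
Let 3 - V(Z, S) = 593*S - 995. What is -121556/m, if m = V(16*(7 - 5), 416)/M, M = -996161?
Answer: -60544673258/122845 ≈ -4.9285e+5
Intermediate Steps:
V(Z, S) = 998 - 593*S (V(Z, S) = 3 - (593*S - 995) = 3 - (-995 + 593*S) = 3 + (995 - 593*S) = 998 - 593*S)
m = 245690/996161 (m = (998 - 593*416)/(-996161) = (998 - 246688)*(-1/996161) = -245690*(-1/996161) = 245690/996161 ≈ 0.24664)
-121556/m = -121556/245690/996161 = -121556*996161/245690 = -60544673258/122845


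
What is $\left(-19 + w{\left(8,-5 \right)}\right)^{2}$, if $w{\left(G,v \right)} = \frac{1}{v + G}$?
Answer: $\frac{3136}{9} \approx 348.44$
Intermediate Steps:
$w{\left(G,v \right)} = \frac{1}{G + v}$
$\left(-19 + w{\left(8,-5 \right)}\right)^{2} = \left(-19 + \frac{1}{8 - 5}\right)^{2} = \left(-19 + \frac{1}{3}\right)^{2} = \left(- \frac{56}{3}\right)^{2} = \frac{3136}{9}$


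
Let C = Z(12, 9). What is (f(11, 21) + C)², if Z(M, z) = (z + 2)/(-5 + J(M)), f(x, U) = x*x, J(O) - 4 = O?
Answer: 14884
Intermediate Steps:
J(O) = 4 + O
f(x, U) = x²
Z(M, z) = (2 + z)/(-1 + M) (Z(M, z) = (z + 2)/(-5 + (4 + M)) = (2 + z)/(-1 + M))
C = 1 (C = (2 + 9)/(-1 + 12) = 11/11 = (1/11)*11 = 1)
(f(11, 21) + C)² = (11² + 1)² = (121 + 1)² = 122² = 14884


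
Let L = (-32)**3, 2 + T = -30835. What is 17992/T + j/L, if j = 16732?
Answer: -276381635/252616704 ≈ -1.0941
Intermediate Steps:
T = -30837 (T = -2 - 30835 = -30837)
L = -32768
17992/T + j/L = 17992/(-30837) + 16732/(-32768) = 17992*(-1/30837) + 16732*(-1/32768) = -17992/30837 - 4183/8192 = -276381635/252616704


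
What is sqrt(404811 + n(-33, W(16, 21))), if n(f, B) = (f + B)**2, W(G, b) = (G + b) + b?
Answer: 2*sqrt(101359) ≈ 636.74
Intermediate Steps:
W(G, b) = G + 2*b
n(f, B) = (B + f)**2
sqrt(404811 + n(-33, W(16, 21))) = sqrt(404811 + ((16 + 2*21) - 33)**2) = sqrt(404811 + ((16 + 42) - 33)**2) = sqrt(404811 + (58 - 33)**2) = sqrt(404811 + 25**2) = sqrt(404811 + 625) = sqrt(405436) = 2*sqrt(101359)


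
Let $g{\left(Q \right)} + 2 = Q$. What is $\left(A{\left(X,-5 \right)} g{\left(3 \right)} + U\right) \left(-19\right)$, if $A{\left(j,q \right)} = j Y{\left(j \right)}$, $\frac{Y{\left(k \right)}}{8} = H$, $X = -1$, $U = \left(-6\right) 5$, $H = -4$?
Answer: $-38$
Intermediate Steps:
$g{\left(Q \right)} = -2 + Q$
$U = -30$
$Y{\left(k \right)} = -32$ ($Y{\left(k \right)} = 8 \left(-4\right) = -32$)
$A{\left(j,q \right)} = - 32 j$ ($A{\left(j,q \right)} = j \left(-32\right) = - 32 j$)
$\left(A{\left(X,-5 \right)} g{\left(3 \right)} + U\right) \left(-19\right) = \left(\left(-32\right) \left(-1\right) \left(-2 + 3\right) - 30\right) \left(-19\right) = \left(32 \cdot 1 - 30\right) \left(-19\right) = \left(32 - 30\right) \left(-19\right) = 2 \left(-19\right) = -38$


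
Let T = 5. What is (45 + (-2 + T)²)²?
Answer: 2916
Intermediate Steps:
(45 + (-2 + T)²)² = (45 + (-2 + 5)²)² = (45 + 3²)² = (45 + 9)² = 54² = 2916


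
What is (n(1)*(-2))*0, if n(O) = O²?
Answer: 0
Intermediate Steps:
(n(1)*(-2))*0 = (1²*(-2))*0 = (1*(-2))*0 = -2*0 = 0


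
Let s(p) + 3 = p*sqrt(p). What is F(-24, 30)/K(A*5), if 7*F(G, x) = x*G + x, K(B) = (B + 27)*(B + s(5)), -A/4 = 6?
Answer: -14145/1627934 - 575*sqrt(5)/1627934 ≈ -0.0094787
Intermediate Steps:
A = -24 (A = -4*6 = -24)
s(p) = -3 + p**(3/2) (s(p) = -3 + p*sqrt(p) = -3 + p**(3/2))
K(B) = (27 + B)*(-3 + B + 5*sqrt(5)) (K(B) = (B + 27)*(B + (-3 + 5**(3/2))) = (27 + B)*(B + (-3 + 5*sqrt(5))) = (27 + B)*(-3 + B + 5*sqrt(5)))
F(G, x) = x/7 + G*x/7 (F(G, x) = (x*G + x)/7 = (G*x + x)/7 = (x + G*x)/7 = x/7 + G*x/7)
F(-24, 30)/K(A*5) = ((1/7)*30*(1 - 24))/(-81 + (-24*5)**2 + 24*(-24*5) + 135*sqrt(5) + 5*(-24*5)*sqrt(5)) = ((1/7)*30*(-23))/(-81 + (-120)**2 + 24*(-120) + 135*sqrt(5) + 5*(-120)*sqrt(5)) = -690/(7*(-81 + 14400 - 2880 + 135*sqrt(5) - 600*sqrt(5))) = -690/(7*(11439 - 465*sqrt(5)))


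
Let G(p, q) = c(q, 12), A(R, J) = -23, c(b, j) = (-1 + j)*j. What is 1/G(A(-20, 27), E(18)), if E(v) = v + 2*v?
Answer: 1/132 ≈ 0.0075758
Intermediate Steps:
c(b, j) = j*(-1 + j)
E(v) = 3*v
G(p, q) = 132 (G(p, q) = 12*(-1 + 12) = 12*11 = 132)
1/G(A(-20, 27), E(18)) = 1/132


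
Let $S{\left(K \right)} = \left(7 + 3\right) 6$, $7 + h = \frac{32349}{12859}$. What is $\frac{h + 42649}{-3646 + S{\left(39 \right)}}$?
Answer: $- \frac{548365827}{46112374} \approx -11.892$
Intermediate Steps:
$h = - \frac{57664}{12859}$ ($h = -7 + \frac{32349}{12859} = - \frac{57664}{12859} \approx -4.4843$)
$S{\left(K \right)} = 60$ ($S{\left(K \right)} = 10 \cdot 6 = 60$)
$\frac{h + 42649}{-3646 + S{\left(39 \right)}} = \frac{- \frac{57664}{12859} + 42649}{-3646 + 60} = \frac{548365827}{12859 \left(-3586\right)} = \frac{548365827}{12859} \left(- \frac{1}{3586}\right) = - \frac{548365827}{46112374}$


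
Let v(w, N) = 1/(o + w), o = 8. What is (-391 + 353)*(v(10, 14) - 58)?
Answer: 19817/9 ≈ 2201.9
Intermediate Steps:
v(w, N) = 1/(8 + w)
(-391 + 353)*(v(10, 14) - 58) = (-391 + 353)*(1/(8 + 10) - 58) = -38*(1/18 - 58) = -38*(-1043/18) = 19817/9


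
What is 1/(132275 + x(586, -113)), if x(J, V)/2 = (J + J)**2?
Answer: 1/2879443 ≈ 3.4729e-7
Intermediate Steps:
x(J, V) = 8*J**2 (x(J, V) = 2*(J + J)**2 = 2*(2*J)**2 = 2*(4*J**2) = 8*J**2)
1/(132275 + x(586, -113)) = 1/(132275 + 8*586**2) = 1/(132275 + 8*343396) = 1/(132275 + 2747168) = 1/2879443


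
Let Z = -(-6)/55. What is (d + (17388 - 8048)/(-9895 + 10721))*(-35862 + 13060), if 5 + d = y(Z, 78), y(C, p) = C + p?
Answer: -43723359446/22715 ≈ -1.9249e+6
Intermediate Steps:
Z = 6/55 (Z = -(-6)/55 = -1*(-6/55) = 6/55 ≈ 0.10909)
d = 4021/55 (d = -5 + (6/55 + 78) = -5 + 4296/55 = 4021/55 ≈ 73.109)
(d + (17388 - 8048)/(-9895 + 10721))*(-35862 + 13060) = (4021/55 + (17388 - 8048)/(-9895 + 10721))*(-35862 + 13060) = (4021/55 + 9340/826)*(-22802) = (4021/55 + 9340*(1/826))*(-22802) = (4021/55 + 4670/413)*(-22802) = (1917523/22715)*(-22802) = -43723359446/22715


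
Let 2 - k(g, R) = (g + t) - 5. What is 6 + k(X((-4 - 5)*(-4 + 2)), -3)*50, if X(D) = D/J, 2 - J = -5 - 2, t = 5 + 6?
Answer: -294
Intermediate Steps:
t = 11
J = 9 (J = 2 - (-5 - 2) = 2 - 1*(-7) = 2 + 7 = 9)
X(D) = D/9
k(g, R) = -4 - g (k(g, R) = 2 - ((g + 11) - 5) = 2 - ((11 + g) - 5) = 2 - (6 + g) = 2 + (-6 - g) = -4 - g)
6 + k(X((-4 - 5)*(-4 + 2)), -3)*50 = 6 + (-4 - (-4 - 5)*(-4 + 2)/9)*50 = 6 + (-4 - (-9*(-2))/9)*50 = 6 + (-4 - 18/9)*50 = 6 + (-4 - 1*2)*50 = 6 + (-4 - 2)*50 = 6 - 6*50 = 6 - 300 = -294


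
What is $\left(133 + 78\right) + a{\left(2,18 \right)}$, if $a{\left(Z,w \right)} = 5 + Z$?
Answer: $218$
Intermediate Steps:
$\left(133 + 78\right) + a{\left(2,18 \right)} = \left(133 + 78\right) + \left(5 + 2\right) = 211 + 7 = 218$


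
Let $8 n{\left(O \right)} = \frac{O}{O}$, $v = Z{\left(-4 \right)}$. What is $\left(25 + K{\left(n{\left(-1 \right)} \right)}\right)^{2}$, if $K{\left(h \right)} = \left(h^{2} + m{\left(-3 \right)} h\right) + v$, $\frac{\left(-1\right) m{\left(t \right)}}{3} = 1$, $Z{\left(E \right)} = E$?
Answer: $\frac{1745041}{4096} \approx 426.04$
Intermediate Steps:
$v = -4$
$n{\left(O \right)} = \frac{1}{8}$ ($n{\left(O \right)} = \frac{O \frac{1}{O}}{8} = \frac{1}{8} \cdot 1 = \frac{1}{8}$)
$m{\left(t \right)} = -3$ ($m{\left(t \right)} = \left(-3\right) 1 = -3$)
$K{\left(h \right)} = -4 + h^{2} - 3 h$ ($K{\left(h \right)} = \left(h^{2} - 3 h\right) - 4 = -4 + h^{2} - 3 h$)
$\left(25 + K{\left(n{\left(-1 \right)} \right)}\right)^{2} = \left(25 - \left(\frac{35}{8} - \frac{1}{64}\right)\right)^{2} = \left(25 - \frac{279}{64}\right)^{2} = \left(\frac{1321}{64}\right)^{2} = \frac{1745041}{4096}$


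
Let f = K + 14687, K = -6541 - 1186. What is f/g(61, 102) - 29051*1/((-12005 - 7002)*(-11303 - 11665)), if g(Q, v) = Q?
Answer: 276218686259/2420883576 ≈ 114.10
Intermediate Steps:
K = -7727
f = 6960 (f = -7727 + 14687 = 6960)
f/g(61, 102) - 29051*1/((-12005 - 7002)*(-11303 - 11665)) = 6960/61 - 29051*1/((-12005 - 7002)*(-11303 - 11665)) = 6960*(1/61) - 29051/((-22968*(-19007))) = 6960/61 - 29051/436552776 = 6960/61 - 29051*1/436552776 = 6960/61 - 2641/39686616 = 276218686259/2420883576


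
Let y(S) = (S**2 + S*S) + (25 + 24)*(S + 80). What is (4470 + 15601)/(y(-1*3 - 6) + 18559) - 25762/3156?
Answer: -14127009/1946200 ≈ -7.2588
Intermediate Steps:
y(S) = 3920 + 2*S**2 + 49*S (y(S) = (S**2 + S**2) + 49*(80 + S) = 2*S**2 + (3920 + 49*S) = 3920 + 2*S**2 + 49*S)
(4470 + 15601)/(y(-1*3 - 6) + 18559) - 25762/3156 = (4470 + 15601)/((3920 + 2*(-1*3 - 6)**2 + 49*(-1*3 - 6)) + 18559) - 25762/3156 = 20071/((3920 + 2*(-3 - 6)**2 + 49*(-3 - 6)) + 18559) - 25762*1/3156 = 20071/((3920 + 2*(-9)**2 + 49*(-9)) + 18559) - 12881/1578 = 20071/((3920 + 2*81 - 441) + 18559) - 12881/1578 = 20071/((3920 + 162 - 441) + 18559) - 12881/1578 = 20071/(3641 + 18559) - 12881/1578 = 20071/22200 - 12881/1578 = -14127009/1946200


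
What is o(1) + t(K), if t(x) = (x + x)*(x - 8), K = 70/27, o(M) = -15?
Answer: -31375/729 ≈ -43.038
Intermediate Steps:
K = 70/27 (K = 70*(1/27) = 70/27 ≈ 2.5926)
t(x) = 2*x*(-8 + x) (t(x) = (2*x)*(-8 + x) = 2*x*(-8 + x))
o(1) + t(K) = -15 + 2*(70/27)*(-8 + 70/27) = -15 + 2*(70/27)*(-146/27) = -15 - 20440/729 = -31375/729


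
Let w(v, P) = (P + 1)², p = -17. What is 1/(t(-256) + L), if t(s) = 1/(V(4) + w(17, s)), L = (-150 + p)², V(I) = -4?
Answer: 65021/1813370670 ≈ 3.5856e-5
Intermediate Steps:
w(v, P) = (1 + P)²
L = 27889 (L = (-150 - 17)² = (-167)² = 27889)
t(s) = 1/(-4 + (1 + s)²)
1/(t(-256) + L) = 1/(1/(-4 + (1 - 256)²) + 27889) = 1/(1/(-4 + (-255)²) + 27889) = 1/(1/(-4 + 65025) + 27889) = 1/(1/65021 + 27889) = 1/(1813370670/65021) = 65021/1813370670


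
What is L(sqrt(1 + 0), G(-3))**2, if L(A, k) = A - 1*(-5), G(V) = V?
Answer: 36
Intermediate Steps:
L(A, k) = 5 + A (L(A, k) = A + 5 = 5 + A)
L(sqrt(1 + 0), G(-3))**2 = (5 + sqrt(1 + 0))**2 = (5 + sqrt(1))**2 = (5 + 1)**2 = 6**2 = 36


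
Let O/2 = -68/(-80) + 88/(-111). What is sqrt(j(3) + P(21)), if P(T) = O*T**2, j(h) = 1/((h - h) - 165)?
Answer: sqrt(7521396630)/12210 ≈ 7.1029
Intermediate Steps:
j(h) = -1/165 (j(h) = 1/(0 - 165) = 1/(-165) = -1/165)
O = 127/1110 (O = 2*(-68/(-80) + 88/(-111)) = 2*(-68*(-1/80) + 88*(-1/111)) = 2*(17/20 - 88/111) = 2*(127/2220) = 127/1110 ≈ 0.11441)
P(T) = 127*T**2/1110
sqrt(j(3) + P(21)) = sqrt(-1/165 + (127/1110)*21**2) = sqrt(-1/165 + (127/1110)*441) = sqrt(-1/165 + 18669/370) = sqrt(616003/12210) = sqrt(7521396630)/12210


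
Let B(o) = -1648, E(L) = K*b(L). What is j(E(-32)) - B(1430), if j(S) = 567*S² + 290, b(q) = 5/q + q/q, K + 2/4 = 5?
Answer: 41418831/4096 ≈ 10112.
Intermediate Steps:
K = 9/2 (K = -½ + 5 = 9/2 ≈ 4.5000)
b(q) = 1 + 5/q (b(q) = 5/q + 1 = 1 + 5/q)
E(L) = 9*(5 + L)/(2*L) (E(L) = 9*((5 + L)/L)/2 = 9*(5 + L)/(2*L))
j(S) = 290 + 567*S²
j(E(-32)) - B(1430) = (290 + 567*((9/2)*(5 - 32)/(-32))²) - 1*(-1648) = (290 + 567*((9/2)*(-1/32)*(-27))²) + 1648 = (290 + 567*(243/64)²) + 1648 = (290 + 567*(59049/4096)) + 1648 = (290 + 33480783/4096) + 1648 = 34668623/4096 + 1648 = 41418831/4096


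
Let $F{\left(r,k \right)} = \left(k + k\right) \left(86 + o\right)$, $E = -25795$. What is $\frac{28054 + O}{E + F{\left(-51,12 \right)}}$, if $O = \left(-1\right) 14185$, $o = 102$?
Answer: $- \frac{13869}{21283} \approx -0.65165$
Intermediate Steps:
$F{\left(r,k \right)} = 376 k$ ($F{\left(r,k \right)} = \left(k + k\right) \left(86 + 102\right) = 2 k 188 = 376 k$)
$O = -14185$
$\frac{28054 + O}{E + F{\left(-51,12 \right)}} = \frac{28054 - 14185}{-25795 + 376 \cdot 12} = \frac{13869}{-25795 + 4512} = \frac{13869}{-21283} = 13869 \left(- \frac{1}{21283}\right) = - \frac{13869}{21283}$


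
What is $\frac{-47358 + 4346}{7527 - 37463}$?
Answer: $\frac{10753}{7484} \approx 1.4368$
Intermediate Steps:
$\frac{-47358 + 4346}{7527 - 37463} = - \frac{43012}{-29936} = \left(-43012\right) \left(- \frac{1}{29936}\right) = \frac{10753}{7484}$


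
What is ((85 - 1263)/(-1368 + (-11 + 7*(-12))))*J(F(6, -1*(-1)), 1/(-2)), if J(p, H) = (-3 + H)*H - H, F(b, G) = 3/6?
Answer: 279/154 ≈ 1.8117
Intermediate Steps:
F(b, G) = 1/2 (F(b, G) = 3*(1/6) = 1/2)
J(p, H) = -H + H*(-3 + H) (J(p, H) = H*(-3 + H) - H = -H + H*(-3 + H))
((85 - 1263)/(-1368 + (-11 + 7*(-12))))*J(F(6, -1*(-1)), 1/(-2)) = ((85 - 1263)/(-1368 + (-11 + 7*(-12))))*((-4 + 1/(-2))/(-2)) = (-1178/(-1368 + (-11 - 84)))*(-(-4 - 1/2)/2) = (-1178/(-1368 - 95))*(-1/2*(-9/2)) = -1178/(-1463)*(9/4) = -1178*(-1/1463)*(9/4) = (62/77)*(9/4) = 279/154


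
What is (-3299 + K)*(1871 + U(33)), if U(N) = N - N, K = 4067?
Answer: 1436928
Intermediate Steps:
U(N) = 0
(-3299 + K)*(1871 + U(33)) = (-3299 + 4067)*(1871 + 0) = 768*1871 = 1436928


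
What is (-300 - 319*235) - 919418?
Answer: -994683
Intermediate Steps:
(-300 - 319*235) - 919418 = (-300 - 74965) - 919418 = -75265 - 919418 = -994683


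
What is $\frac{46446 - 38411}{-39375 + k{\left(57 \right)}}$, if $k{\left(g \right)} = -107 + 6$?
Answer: $- \frac{8035}{39476} \approx -0.20354$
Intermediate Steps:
$k{\left(g \right)} = -101$
$\frac{46446 - 38411}{-39375 + k{\left(57 \right)}} = \frac{46446 - 38411}{-39375 - 101} = \frac{8035}{-39476} = 8035 \left(- \frac{1}{39476}\right) = - \frac{8035}{39476}$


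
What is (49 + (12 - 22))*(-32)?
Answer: -1248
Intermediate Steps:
(49 + (12 - 22))*(-32) = (49 - 10)*(-32) = 39*(-32) = -1248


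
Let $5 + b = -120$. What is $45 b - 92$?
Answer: $-5717$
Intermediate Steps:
$b = -125$ ($b = -5 - 120 = -125$)
$45 b - 92 = 45 \left(-125\right) - 92 = -5625 - 92 = -5717$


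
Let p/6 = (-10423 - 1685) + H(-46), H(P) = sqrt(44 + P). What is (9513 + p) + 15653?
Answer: -47482 + 6*I*sqrt(2) ≈ -47482.0 + 8.4853*I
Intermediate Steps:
p = -72648 + 6*I*sqrt(2) (p = 6*((-10423 - 1685) + sqrt(44 - 46)) = 6*(-12108 + sqrt(-2)) = 6*(-12108 + I*sqrt(2)) = -72648 + 6*I*sqrt(2) ≈ -72648.0 + 8.4853*I)
(9513 + p) + 15653 = (9513 + (-72648 + 6*I*sqrt(2))) + 15653 = (-63135 + 6*I*sqrt(2)) + 15653 = -47482 + 6*I*sqrt(2)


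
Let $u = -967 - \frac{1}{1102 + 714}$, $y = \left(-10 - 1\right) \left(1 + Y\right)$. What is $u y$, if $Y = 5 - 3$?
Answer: $\frac{57950409}{1816} \approx 31911.0$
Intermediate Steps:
$Y = 2$
$y = -33$ ($y = \left(-10 - 1\right) \left(1 + 2\right) = \left(-11\right) 3 = -33$)
$u = - \frac{1756073}{1816}$ ($u = -967 - \frac{1}{1816} = - \frac{1756073}{1816} \approx -967.0$)
$u y = \left(- \frac{1756073}{1816}\right) \left(-33\right) = \frac{57950409}{1816}$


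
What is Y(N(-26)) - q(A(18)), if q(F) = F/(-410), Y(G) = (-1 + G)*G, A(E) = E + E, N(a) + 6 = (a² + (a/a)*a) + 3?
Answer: 85682228/205 ≈ 4.1796e+5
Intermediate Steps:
N(a) = -3 + a + a² (N(a) = -6 + ((a² + (a/a)*a) + 3) = -6 + ((a² + 1*a) + 3) = -6 + ((a² + a) + 3) = -6 + ((a + a²) + 3) = -6 + (3 + a + a²) = -3 + a + a²)
A(E) = 2*E
Y(G) = G*(-1 + G)
q(F) = -F/410 (q(F) = F*(-1/410) = -F/410)
Y(N(-26)) - q(A(18)) = (-3 - 26 + (-26)²)*(-1 + (-3 - 26 + (-26)²)) - (-1)*2*18/410 = (-3 - 26 + 676)*(-1 + (-3 - 26 + 676)) - (-1)*36/410 = 647*(-1 + 647) - 1*(-18/205) = 647*646 + 18/205 = 417962 + 18/205 = 85682228/205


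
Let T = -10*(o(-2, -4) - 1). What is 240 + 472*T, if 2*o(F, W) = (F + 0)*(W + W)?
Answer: -32800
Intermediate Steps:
o(F, W) = F*W (o(F, W) = ((F + 0)*(W + W))/2 = (F*(2*W))/2 = (2*F*W)/2 = F*W)
T = -70 (T = -10*(-2*(-4) - 1) = -10*(8 - 1) = -10*7 = -70)
240 + 472*T = 240 + 472*(-70) = 240 - 33040 = -32800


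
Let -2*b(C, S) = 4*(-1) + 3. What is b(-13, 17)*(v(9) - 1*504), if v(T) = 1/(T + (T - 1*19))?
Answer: -505/2 ≈ -252.50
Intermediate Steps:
v(T) = 1/(-19 + 2*T) (v(T) = 1/(T + (T - 19)) = 1/(T + (-19 + T)) = 1/(-19 + 2*T))
b(C, S) = ½ (b(C, S) = -(4*(-1) + 3)/2 = -(-4 + 3)/2 = -½*(-1) = ½)
b(-13, 17)*(v(9) - 1*504) = (1/(-19 + 2*9) - 1*504)/2 = (1/(-19 + 18) - 504)/2 = (1/(-1) - 504)/2 = (-1 - 504)/2 = (½)*(-505) = -505/2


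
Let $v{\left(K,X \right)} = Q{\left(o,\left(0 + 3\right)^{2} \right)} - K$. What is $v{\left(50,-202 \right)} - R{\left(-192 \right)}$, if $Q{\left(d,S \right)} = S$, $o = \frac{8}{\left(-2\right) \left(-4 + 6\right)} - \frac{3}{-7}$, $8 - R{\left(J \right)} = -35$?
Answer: $-84$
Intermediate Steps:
$R{\left(J \right)} = 43$ ($R{\left(J \right)} = 8 - -35 = 8 + 35 = 43$)
$o = - \frac{11}{7}$ ($o = \frac{8}{\left(-2\right) 2} - - \frac{3}{7} = \frac{8}{-4} + \frac{3}{7} = 8 \left(- \frac{1}{4}\right) + \frac{3}{7} = -2 + \frac{3}{7} = - \frac{11}{7} \approx -1.5714$)
$v{\left(K,X \right)} = 9 - K$ ($v{\left(K,X \right)} = \left(0 + 3\right)^{2} - K = 3^{2} - K = 9 - K$)
$v{\left(50,-202 \right)} - R{\left(-192 \right)} = \left(9 - 50\right) - 43 = -41 - 43 = -84$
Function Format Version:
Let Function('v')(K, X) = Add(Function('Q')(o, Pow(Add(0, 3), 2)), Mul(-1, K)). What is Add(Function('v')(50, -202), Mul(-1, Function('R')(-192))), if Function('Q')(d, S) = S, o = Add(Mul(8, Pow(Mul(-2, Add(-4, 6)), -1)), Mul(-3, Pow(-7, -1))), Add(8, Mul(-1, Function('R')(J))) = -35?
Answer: -84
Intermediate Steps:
Function('R')(J) = 43 (Function('R')(J) = Add(8, Mul(-1, -35)) = Add(8, 35) = 43)
o = Rational(-11, 7) (o = Add(Mul(8, Pow(Mul(-2, 2), -1)), Mul(-3, Rational(-1, 7))) = Add(Mul(8, Pow(-4, -1)), Rational(3, 7)) = Add(Mul(8, Rational(-1, 4)), Rational(3, 7)) = Add(-2, Rational(3, 7)) = Rational(-11, 7) ≈ -1.5714)
Function('v')(K, X) = Add(9, Mul(-1, K)) (Function('v')(K, X) = Add(Pow(Add(0, 3), 2), Mul(-1, K)) = Add(Pow(3, 2), Mul(-1, K)) = Add(9, Mul(-1, K)))
Add(Function('v')(50, -202), Mul(-1, Function('R')(-192))) = Add(Add(9, Mul(-1, 50)), Mul(-1, 43)) = Add(Add(9, -50), -43) = Add(-41, -43) = -84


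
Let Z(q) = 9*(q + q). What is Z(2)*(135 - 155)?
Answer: -720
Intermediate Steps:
Z(q) = 18*q (Z(q) = 9*(2*q) = 18*q)
Z(2)*(135 - 155) = (18*2)*(135 - 155) = 36*(-20) = -720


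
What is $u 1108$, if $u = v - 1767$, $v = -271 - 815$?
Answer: $-3161124$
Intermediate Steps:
$v = -1086$
$u = -2853$ ($u = -1086 - 1767 = -2853$)
$u 1108 = \left(-2853\right) 1108 = -3161124$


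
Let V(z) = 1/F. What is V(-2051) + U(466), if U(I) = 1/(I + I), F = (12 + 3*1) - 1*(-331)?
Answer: 639/161236 ≈ 0.0039631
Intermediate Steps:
F = 346 (F = (12 + 3) + 331 = 15 + 331 = 346)
U(I) = 1/(2*I)
V(z) = 1/346
V(-2051) + U(466) = 1/346 + (½)/466 = 1/346 + (½)*(1/466) = 1/346 + 1/932 = 639/161236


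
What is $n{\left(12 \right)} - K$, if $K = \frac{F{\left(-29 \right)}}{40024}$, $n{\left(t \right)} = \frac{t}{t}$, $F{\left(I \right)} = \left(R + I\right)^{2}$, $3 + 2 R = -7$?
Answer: $\frac{9717}{10006} \approx 0.97112$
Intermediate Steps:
$R = -5$ ($R = - \frac{3}{2} + \frac{1}{2} \left(-7\right) = - \frac{3}{2} - \frac{7}{2} = -5$)
$F{\left(I \right)} = \left(-5 + I\right)^{2}$
$n{\left(t \right)} = 1$
$K = \frac{289}{10006}$ ($K = \frac{\left(-5 - 29\right)^{2}}{40024} = \left(-34\right)^{2} \cdot \frac{1}{40024} = 1156 \cdot \frac{1}{40024} = \frac{289}{10006} \approx 0.028883$)
$n{\left(12 \right)} - K = 1 - \frac{289}{10006} = \frac{9717}{10006}$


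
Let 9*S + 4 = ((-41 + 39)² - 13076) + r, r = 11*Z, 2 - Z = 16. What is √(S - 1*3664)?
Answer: I*√5134 ≈ 71.652*I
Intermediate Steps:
Z = -14 (Z = 2 - 1*16 = 2 - 16 = -14)
r = -154 (r = 11*(-14) = -154)
S = -1470 (S = -4/9 + (((-41 + 39)² - 13076) - 154)/9 = -4/9 + (((-2)² - 13076) - 154)/9 = -4/9 + ((4 - 13076) - 154)/9 = -4/9 + (-13072 - 154)/9 = -4/9 + (⅑)*(-13226) = -4/9 - 13226/9 = -1470)
√(S - 1*3664) = √(-1470 - 1*3664) = √(-1470 - 3664) = √(-5134) = I*√5134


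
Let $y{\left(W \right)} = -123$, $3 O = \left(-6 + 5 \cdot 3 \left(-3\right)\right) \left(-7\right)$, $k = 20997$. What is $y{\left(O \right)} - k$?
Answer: $-21120$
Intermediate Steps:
$O = 119$ ($O = \frac{\left(-6 + 5 \cdot 3 \left(-3\right)\right) \left(-7\right)}{3} = \frac{\left(-6 + 15 \left(-3\right)\right) \left(-7\right)}{3} = \frac{\left(-6 - 45\right) \left(-7\right)}{3} = \frac{\left(-51\right) \left(-7\right)}{3} = \frac{1}{3} \cdot 357 = 119$)
$y{\left(O \right)} - k = -123 - 20997 = -21120$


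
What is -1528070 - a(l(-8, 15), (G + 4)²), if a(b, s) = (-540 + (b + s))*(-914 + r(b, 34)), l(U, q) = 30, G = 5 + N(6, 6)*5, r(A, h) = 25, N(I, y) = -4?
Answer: -1873891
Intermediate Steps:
G = -15 (G = 5 - 4*5 = 5 - 20 = -15)
a(b, s) = 480060 - 889*b - 889*s (a(b, s) = (-540 + (b + s))*(-914 + 25) = (-540 + b + s)*(-889) = 480060 - 889*b - 889*s)
-1528070 - a(l(-8, 15), (G + 4)²) = -1528070 - (480060 - 889*30 - 889*(-15 + 4)²) = -1528070 - (480060 - 26670 - 889*(-11)²) = -1528070 - (480060 - 26670 - 889*121) = -1528070 - (480060 - 26670 - 107569) = -1528070 - 1*345821 = -1528070 - 345821 = -1873891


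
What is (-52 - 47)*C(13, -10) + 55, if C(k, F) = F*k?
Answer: 12925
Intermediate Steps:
(-52 - 47)*C(13, -10) + 55 = (-52 - 47)*(-10*13) + 55 = -99*(-130) + 55 = 12870 + 55 = 12925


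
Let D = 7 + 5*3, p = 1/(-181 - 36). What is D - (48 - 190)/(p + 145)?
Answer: 361511/15732 ≈ 22.979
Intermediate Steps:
p = -1/217 (p = 1/(-217) = -1/217 ≈ -0.0046083)
D = 22 (D = 7 + 15 = 22)
D - (48 - 190)/(p + 145) = 22 - (48 - 190)/(-1/217 + 145) = 22 - (-142)/31464/217 = 22 - (-142)*217/31464 = 22 - 1*(-15407/15732) = 22 + 15407/15732 = 361511/15732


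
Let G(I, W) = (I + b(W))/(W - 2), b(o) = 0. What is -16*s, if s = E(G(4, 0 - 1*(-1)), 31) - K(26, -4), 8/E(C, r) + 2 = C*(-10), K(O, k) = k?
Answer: -1280/19 ≈ -67.368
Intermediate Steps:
G(I, W) = I/(-2 + W) (G(I, W) = (I + 0)/(W - 2) = I/(-2 + W))
E(C, r) = 8/(-2 - 10*C) (E(C, r) = 8/(-2 + C*(-10)) = 8/(-2 - 10*C))
s = 80/19 (s = -4/(1 + 5*(4/(-2 + (0 - 1*(-1))))) - 1*(-4) = -4/(1 + 5*(4/(-2 + (0 + 1)))) + 4 = -4/(1 + 5*(4/(-2 + 1))) + 4 = -4/(1 + 5*(4/(-1))) + 4 = -4/(1 + 5*(4*(-1))) + 4 = -4/(1 + 5*(-4)) + 4 = -4/(1 - 20) + 4 = -4/(-19) + 4 = -4*(-1/19) + 4 = 4/19 + 4 = 80/19 ≈ 4.2105)
-16*s = -16*80/19 = -1280/19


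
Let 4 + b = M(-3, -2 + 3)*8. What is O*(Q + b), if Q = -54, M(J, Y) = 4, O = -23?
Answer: 598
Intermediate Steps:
b = 28 (b = -4 + 4*8 = -4 + 32 = 28)
O*(Q + b) = -23*(-54 + 28) = -23*(-26) = 598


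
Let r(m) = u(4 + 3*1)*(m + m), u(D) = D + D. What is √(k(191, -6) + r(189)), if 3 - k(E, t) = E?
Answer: 4*√319 ≈ 71.442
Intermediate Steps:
u(D) = 2*D
r(m) = 28*m (r(m) = (2*(4 + 3*1))*(m + m) = (2*(4 + 3))*(2*m) = (2*7)*(2*m) = 14*(2*m) = 28*m)
k(E, t) = 3 - E
√(k(191, -6) + r(189)) = √((3 - 1*191) + 28*189) = √((3 - 191) + 5292) = √(-188 + 5292) = √5104 = 4*√319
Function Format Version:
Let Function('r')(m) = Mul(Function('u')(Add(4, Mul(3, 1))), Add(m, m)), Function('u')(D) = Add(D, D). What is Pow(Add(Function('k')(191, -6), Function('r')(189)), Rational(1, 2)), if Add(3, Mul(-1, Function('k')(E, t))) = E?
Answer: Mul(4, Pow(319, Rational(1, 2))) ≈ 71.442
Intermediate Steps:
Function('u')(D) = Mul(2, D)
Function('r')(m) = Mul(28, m) (Function('r')(m) = Mul(Mul(2, Add(4, Mul(3, 1))), Add(m, m)) = Mul(Mul(2, Add(4, 3)), Mul(2, m)) = Mul(Mul(2, 7), Mul(2, m)) = Mul(14, Mul(2, m)) = Mul(28, m))
Function('k')(E, t) = Add(3, Mul(-1, E))
Pow(Add(Function('k')(191, -6), Function('r')(189)), Rational(1, 2)) = Pow(Add(Add(3, Mul(-1, 191)), Mul(28, 189)), Rational(1, 2)) = Pow(Add(Add(3, -191), 5292), Rational(1, 2)) = Pow(Add(-188, 5292), Rational(1, 2)) = Pow(5104, Rational(1, 2)) = Mul(4, Pow(319, Rational(1, 2)))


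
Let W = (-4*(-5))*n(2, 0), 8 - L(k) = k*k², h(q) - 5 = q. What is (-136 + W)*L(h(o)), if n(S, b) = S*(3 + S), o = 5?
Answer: -63488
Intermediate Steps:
h(q) = 5 + q
L(k) = 8 - k³ (L(k) = 8 - k*k² = 8 - k³)
W = 200 (W = (-4*(-5))*(2*(3 + 2)) = 20*(2*5) = 20*10 = 200)
(-136 + W)*L(h(o)) = (-136 + 200)*(8 - (5 + 5)³) = 64*(8 - 1*10³) = 64*(8 - 1*1000) = 64*(8 - 1000) = 64*(-992) = -63488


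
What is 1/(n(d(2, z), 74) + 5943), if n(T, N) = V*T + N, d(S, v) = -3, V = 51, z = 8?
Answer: 1/5864 ≈ 0.00017053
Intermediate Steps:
n(T, N) = N + 51*T (n(T, N) = 51*T + N = N + 51*T)
1/(n(d(2, z), 74) + 5943) = 1/((74 + 51*(-3)) + 5943) = 1/((74 - 153) + 5943) = 1/(-79 + 5943) = 1/5864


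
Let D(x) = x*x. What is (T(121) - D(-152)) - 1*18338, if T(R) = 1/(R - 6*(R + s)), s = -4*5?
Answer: -20099371/485 ≈ -41442.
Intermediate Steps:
s = -20
D(x) = x²
T(R) = 1/(120 - 5*R) (T(R) = 1/(R - 6*(R - 20)) = 1/(R - 6*(-20 + R)) = 1/(R + (120 - 6*R)) = 1/(120 - 5*R))
(T(121) - D(-152)) - 1*18338 = (-1/(-120 + 5*121) - 1*(-152)²) - 1*18338 = (-1/(-120 + 605) - 1*23104) - 18338 = (-1/485 - 23104) - 18338 = -11205441/485 - 18338 = -20099371/485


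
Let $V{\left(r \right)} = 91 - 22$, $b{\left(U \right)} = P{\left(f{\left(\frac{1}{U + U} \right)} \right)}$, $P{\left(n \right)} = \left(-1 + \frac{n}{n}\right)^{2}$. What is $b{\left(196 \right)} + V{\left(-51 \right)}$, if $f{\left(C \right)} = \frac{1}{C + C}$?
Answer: $69$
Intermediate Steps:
$f{\left(C \right)} = \frac{1}{2 C}$
$P{\left(n \right)} = 0$ ($P{\left(n \right)} = \left(-1 + 1\right)^{2} = 0^{2} = 0$)
$b{\left(U \right)} = 0$
$V{\left(r \right)} = 69$
$b{\left(196 \right)} + V{\left(-51 \right)} = 0 + 69 = 69$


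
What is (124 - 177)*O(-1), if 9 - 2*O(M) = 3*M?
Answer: -318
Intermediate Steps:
O(M) = 9/2 - 3*M/2
(124 - 177)*O(-1) = (124 - 177)*(9/2 - 3/2*(-1)) = -53*(9/2 + 3/2) = -53*6 = -318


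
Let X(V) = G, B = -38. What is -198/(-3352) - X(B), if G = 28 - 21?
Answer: -11633/1676 ≈ -6.9409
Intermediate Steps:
G = 7
X(V) = 7
-198/(-3352) - X(B) = -198/(-3352) - 1*7 = -198*(-1/3352) - 7 = 99/1676 - 7 = -11633/1676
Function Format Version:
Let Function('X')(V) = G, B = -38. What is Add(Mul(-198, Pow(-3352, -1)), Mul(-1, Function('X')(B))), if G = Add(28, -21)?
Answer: Rational(-11633, 1676) ≈ -6.9409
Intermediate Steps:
G = 7
Function('X')(V) = 7
Add(Mul(-198, Pow(-3352, -1)), Mul(-1, Function('X')(B))) = Add(Mul(-198, Pow(-3352, -1)), Mul(-1, 7)) = Add(Mul(-198, Rational(-1, 3352)), -7) = Add(Rational(99, 1676), -7) = Rational(-11633, 1676)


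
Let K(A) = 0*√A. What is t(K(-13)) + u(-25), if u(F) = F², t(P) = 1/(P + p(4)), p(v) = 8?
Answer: 5001/8 ≈ 625.13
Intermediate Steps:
K(A) = 0
t(P) = 1/(8 + P) (t(P) = 1/(P + 8) = 1/(8 + P))
t(K(-13)) + u(-25) = 1/(8 + 0) + (-25)² = 1/8 + 625 = ⅛ + 625 = 5001/8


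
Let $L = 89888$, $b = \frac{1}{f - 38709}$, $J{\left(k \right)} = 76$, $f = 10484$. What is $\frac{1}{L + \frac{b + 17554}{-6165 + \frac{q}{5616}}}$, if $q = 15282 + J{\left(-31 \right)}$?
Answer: $\frac{488395267225}{43899482524010408} \approx 1.1125 \cdot 10^{-5}$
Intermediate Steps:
$b = - \frac{1}{28225}$ ($b = \frac{1}{10484 - 38709} = \frac{1}{-28225} = - \frac{1}{28225} \approx -3.543 \cdot 10^{-5}$)
$q = 15358$ ($q = 15282 + 76 = 15358$)
$\frac{1}{L + \frac{b + 17554}{-6165 + \frac{q}{5616}}} = \frac{1}{89888 + \frac{- \frac{1}{28225} + 17554}{-6165 + \frac{15358}{5616}}} = \frac{1}{89888 + \frac{495461649}{28225 \left(-6165 + 15358 \cdot \frac{1}{5616}\right)}} = \frac{1}{89888 + \frac{495461649}{28225 \left(-6165 + \frac{7679}{2808}\right)}} = \frac{1}{89888 + \frac{495461649}{28225 \left(- \frac{17303641}{2808}\right)}} = \frac{1}{89888 + \frac{495461649}{28225} \left(- \frac{2808}{17303641}\right)} = \frac{1}{89888 - \frac{1391256310392}{488395267225}} = \frac{1}{\frac{43899482524010408}{488395267225}} = \frac{488395267225}{43899482524010408}$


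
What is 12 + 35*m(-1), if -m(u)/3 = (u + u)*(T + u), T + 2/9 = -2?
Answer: -1994/3 ≈ -664.67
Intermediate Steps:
T = -20/9 (T = -2/9 - 2 = -20/9 ≈ -2.2222)
m(u) = -6*u*(-20/9 + u) (m(u) = -3*(u + u)*(-20/9 + u) = -3*2*u*(-20/9 + u) = -6*u*(-20/9 + u))
12 + 35*m(-1) = 12 + 35*((⅔)*(-1)*(20 - 9*(-1))) = 12 + 35*((⅔)*(-1)*(20 + 9)) = 12 + 35*((⅔)*(-1)*29) = 12 + 35*(-58/3) = 12 - 2030/3 = -1994/3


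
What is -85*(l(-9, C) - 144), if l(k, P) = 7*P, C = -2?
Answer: 13430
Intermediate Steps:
-85*(l(-9, C) - 144) = -85*(7*(-2) - 144) = -85*(-14 - 144) = -85*(-158) = 13430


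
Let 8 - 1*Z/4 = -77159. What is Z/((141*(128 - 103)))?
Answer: 308668/3525 ≈ 87.565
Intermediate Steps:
Z = 308668 (Z = 32 - 4*(-77159) = 32 + 308636 = 308668)
Z/((141*(128 - 103))) = 308668/((141*(128 - 103))) = 308668/((141*25)) = 308668/3525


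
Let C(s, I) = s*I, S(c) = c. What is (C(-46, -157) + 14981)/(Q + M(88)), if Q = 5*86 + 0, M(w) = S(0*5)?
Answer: 22203/430 ≈ 51.635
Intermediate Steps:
C(s, I) = I*s
M(w) = 0 (M(w) = 0*5 = 0)
Q = 430 (Q = 430 + 0 = 430)
(C(-46, -157) + 14981)/(Q + M(88)) = (-157*(-46) + 14981)/(430 + 0) = (7222 + 14981)/430 = 22203*(1/430) = 22203/430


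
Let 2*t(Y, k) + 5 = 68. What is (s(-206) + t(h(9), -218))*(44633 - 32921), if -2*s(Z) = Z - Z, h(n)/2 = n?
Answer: 368928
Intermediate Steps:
h(n) = 2*n
t(Y, k) = 63/2 (t(Y, k) = -5/2 + (½)*68 = -5/2 + 34 = 63/2)
s(Z) = 0 (s(Z) = -(Z - Z)/2 = -½*0 = 0)
(s(-206) + t(h(9), -218))*(44633 - 32921) = (0 + 63/2)*(44633 - 32921) = (63/2)*11712 = 368928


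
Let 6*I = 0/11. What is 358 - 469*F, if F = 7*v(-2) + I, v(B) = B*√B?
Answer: 358 + 6566*I*√2 ≈ 358.0 + 9285.7*I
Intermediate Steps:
v(B) = B^(3/2)
I = 0 (I = (0/11)/6 = (0*(1/11))/6 = (⅙)*0 = 0)
F = -14*I*√2 (F = 7*(-2)^(3/2) + 0 = 7*(-2*I*√2) + 0 = -14*I*√2 + 0 = -14*I*√2 ≈ -19.799*I)
358 - 469*F = 358 - (-6566)*I*√2 = 358 + 6566*I*√2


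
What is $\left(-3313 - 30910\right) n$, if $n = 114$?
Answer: $-3901422$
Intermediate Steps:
$\left(-3313 - 30910\right) n = \left(-3313 - 30910\right) 114 = \left(-34223\right) 114 = -3901422$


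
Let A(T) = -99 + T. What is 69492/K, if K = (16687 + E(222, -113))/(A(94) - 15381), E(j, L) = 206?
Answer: -356401304/5631 ≈ -63293.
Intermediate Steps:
K = -16893/15386 (K = (16687 + 206)/((-99 + 94) - 15381) = 16893/(-5 - 15381) = 16893/(-15386) = 16893*(-1/15386) = -16893/15386 ≈ -1.0979)
69492/K = 69492/(-16893/15386) = 69492*(-15386/16893) = -356401304/5631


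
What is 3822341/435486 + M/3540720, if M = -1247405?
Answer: 144340131241/17132599888 ≈ 8.4249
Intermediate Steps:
3822341/435486 + M/3540720 = 3822341/435486 - 1247405/3540720 = 3822341*(1/435486) - 1247405*1/3540720 = 3822341/435486 - 249481/708144 = 144340131241/17132599888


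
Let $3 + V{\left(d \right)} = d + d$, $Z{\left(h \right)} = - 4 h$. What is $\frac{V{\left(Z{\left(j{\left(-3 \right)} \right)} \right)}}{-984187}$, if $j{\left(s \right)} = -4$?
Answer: $- \frac{29}{984187} \approx -2.9466 \cdot 10^{-5}$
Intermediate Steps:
$V{\left(d \right)} = -3 + 2 d$ ($V{\left(d \right)} = -3 + \left(d + d\right) = -3 + 2 d$)
$\frac{V{\left(Z{\left(j{\left(-3 \right)} \right)} \right)}}{-984187} = \frac{-3 + 2 \left(\left(-4\right) \left(-4\right)\right)}{-984187} = \left(-3 + 2 \cdot 16\right) \left(- \frac{1}{984187}\right) = \left(-3 + 32\right) \left(- \frac{1}{984187}\right) = 29 \left(- \frac{1}{984187}\right) = - \frac{29}{984187}$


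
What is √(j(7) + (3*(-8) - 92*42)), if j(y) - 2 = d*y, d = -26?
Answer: 6*I*√113 ≈ 63.781*I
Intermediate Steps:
j(y) = 2 - 26*y
√(j(7) + (3*(-8) - 92*42)) = √((2 - 26*7) + (3*(-8) - 92*42)) = √((2 - 182) + (-24 - 3864)) = √(-180 - 3888) = √(-4068) = 6*I*√113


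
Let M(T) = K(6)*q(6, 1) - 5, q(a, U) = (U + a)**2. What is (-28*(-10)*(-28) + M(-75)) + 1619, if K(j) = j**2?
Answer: -4462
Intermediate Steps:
M(T) = 1759 (M(T) = 6**2*(1 + 6)**2 - 5 = 36*7**2 - 5 = 36*49 - 5 = 1764 - 5 = 1759)
(-28*(-10)*(-28) + M(-75)) + 1619 = (-28*(-10)*(-28) + 1759) + 1619 = (280*(-28) + 1759) + 1619 = (-7840 + 1759) + 1619 = -6081 + 1619 = -4462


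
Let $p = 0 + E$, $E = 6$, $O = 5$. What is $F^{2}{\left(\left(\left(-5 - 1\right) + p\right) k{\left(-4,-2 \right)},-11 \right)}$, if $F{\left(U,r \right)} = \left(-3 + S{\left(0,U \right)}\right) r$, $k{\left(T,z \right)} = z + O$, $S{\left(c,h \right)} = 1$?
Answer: $484$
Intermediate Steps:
$k{\left(T,z \right)} = 5 + z$ ($k{\left(T,z \right)} = z + 5 = 5 + z$)
$p = 6$ ($p = 0 + 6 = 6$)
$F{\left(U,r \right)} = - 2 r$ ($F{\left(U,r \right)} = \left(-3 + 1\right) r = - 2 r$)
$F^{2}{\left(\left(\left(-5 - 1\right) + p\right) k{\left(-4,-2 \right)},-11 \right)} = \left(\left(-2\right) \left(-11\right)\right)^{2} = 22^{2} = 484$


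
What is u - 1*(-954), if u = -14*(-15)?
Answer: 1164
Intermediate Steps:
u = 210
u - 1*(-954) = 210 - 1*(-954) = 210 + 954 = 1164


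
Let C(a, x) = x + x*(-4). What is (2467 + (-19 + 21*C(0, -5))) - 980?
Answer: 1783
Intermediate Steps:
C(a, x) = -3*x (C(a, x) = x - 4*x = -3*x)
(2467 + (-19 + 21*C(0, -5))) - 980 = (2467 + (-19 + 21*(-3*(-5)))) - 980 = (2467 + (-19 + 21*15)) - 980 = (2467 + (-19 + 315)) - 980 = (2467 + 296) - 980 = 2763 - 980 = 1783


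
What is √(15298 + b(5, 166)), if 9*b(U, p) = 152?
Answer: √137834/3 ≈ 123.75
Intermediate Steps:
b(U, p) = 152/9 (b(U, p) = (⅑)*152 = 152/9)
√(15298 + b(5, 166)) = √(15298 + 152/9) = √(137834/9) = √137834/3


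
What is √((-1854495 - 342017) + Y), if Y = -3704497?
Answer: I*√5901009 ≈ 2429.2*I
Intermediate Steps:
√((-1854495 - 342017) + Y) = √((-1854495 - 342017) - 3704497) = √(-2196512 - 3704497) = √(-5901009) = I*√5901009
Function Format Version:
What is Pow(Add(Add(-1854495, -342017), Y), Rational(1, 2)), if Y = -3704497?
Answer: Mul(I, Pow(5901009, Rational(1, 2))) ≈ Mul(2429.2, I)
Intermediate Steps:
Pow(Add(Add(-1854495, -342017), Y), Rational(1, 2)) = Pow(Add(Add(-1854495, -342017), -3704497), Rational(1, 2)) = Pow(Add(-2196512, -3704497), Rational(1, 2)) = Pow(-5901009, Rational(1, 2)) = Mul(I, Pow(5901009, Rational(1, 2)))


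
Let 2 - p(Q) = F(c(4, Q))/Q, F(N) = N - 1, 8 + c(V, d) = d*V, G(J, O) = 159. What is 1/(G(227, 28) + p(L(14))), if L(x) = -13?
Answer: 13/2032 ≈ 0.0063976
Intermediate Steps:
c(V, d) = -8 + V*d (c(V, d) = -8 + d*V = -8 + V*d)
F(N) = -1 + N
p(Q) = 2 - (-9 + 4*Q)/Q (p(Q) = 2 - (-1 + (-8 + 4*Q))/Q = 2 - (-9 + 4*Q)/Q)
1/(G(227, 28) + p(L(14))) = 1/(159 + (-2 + 9/(-13))) = 1/(159 + (-2 + 9*(-1/13))) = 1/(159 + (-2 - 9/13)) = 1/(159 - 35/13) = 1/(2032/13) = 13/2032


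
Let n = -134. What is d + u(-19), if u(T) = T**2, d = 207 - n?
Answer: 702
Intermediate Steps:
d = 341 (d = 207 - 1*(-134) = 207 + 134 = 341)
d + u(-19) = 341 + (-19)**2 = 341 + 361 = 702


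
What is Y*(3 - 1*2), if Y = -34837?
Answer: -34837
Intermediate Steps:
Y*(3 - 1*2) = -34837*(3 - 1*2) = -34837*(3 - 2) = -34837*1 = -34837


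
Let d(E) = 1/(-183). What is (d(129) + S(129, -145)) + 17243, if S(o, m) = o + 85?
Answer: 3194630/183 ≈ 17457.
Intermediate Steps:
d(E) = -1/183
S(o, m) = 85 + o
(d(129) + S(129, -145)) + 17243 = (-1/183 + (85 + 129)) + 17243 = (-1/183 + 214) + 17243 = 39161/183 + 17243 = 3194630/183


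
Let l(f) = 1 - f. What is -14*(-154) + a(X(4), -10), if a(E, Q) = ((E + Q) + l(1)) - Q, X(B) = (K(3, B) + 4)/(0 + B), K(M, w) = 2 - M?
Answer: 8627/4 ≈ 2156.8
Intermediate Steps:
X(B) = 3/B (X(B) = ((2 - 1*3) + 4)/(0 + B) = ((2 - 3) + 4)/B = (-1 + 4)/B = 3/B)
a(E, Q) = E (a(E, Q) = ((E + Q) + (1 - 1*1)) - Q = ((E + Q) + (1 - 1)) - Q = ((E + Q) + 0) - Q = (E + Q) - Q = E)
-14*(-154) + a(X(4), -10) = -14*(-154) + 3/4 = 2156 + 3*(1/4) = 2156 + 3/4 = 8627/4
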